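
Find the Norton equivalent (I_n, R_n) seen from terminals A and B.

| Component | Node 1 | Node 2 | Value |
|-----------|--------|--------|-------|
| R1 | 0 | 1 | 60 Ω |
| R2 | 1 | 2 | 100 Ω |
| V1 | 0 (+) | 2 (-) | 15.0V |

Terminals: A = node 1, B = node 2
Find the Thévenin equivalent first; then I_n = V_th/R_th and R_n = R_th.
Step 1 — V_th is the open-circuit voltage V_A - V_B (nothing connected across the terminals).
Nodal analysis, taking node 2 as the 0 V reference.
Source V1 fixes V_0 = 15 V.
KCL at each unknown node (sum of currents leaving = 0; resistances in Ω):
  Node 1: (V_1 - 15)/60 + (V_1 - 0)/100 = 0
Collecting terms: 0.02667 × V_1 = 0.25  =>  V_1 = 9.375 V
V_th = V_1 - V_2 = 9.375 - 0 = 9.375 V
Step 2 — R_th: zero the source — replace V1 by a short circuit (node 2 merges into node 0) — and find the resistance seen between A (node 1) and B (node 0).
Reduce the network between node 1 (A) and node 0 (B) by series/parallel combination:
  Rp1 = R1 ‖ R2 (parallel, both between nodes 0 and 1) = 1/(1/60 + 1/100) = 37.5 Ω
R_th = 37.5 Ω
I_n = V_th/R_th = 9.375/37.5 = 0.25 A, and R_n = R_th = 37.5 Ω

Final answer: I_n = 0.25 A, R_n = 37.5 Ω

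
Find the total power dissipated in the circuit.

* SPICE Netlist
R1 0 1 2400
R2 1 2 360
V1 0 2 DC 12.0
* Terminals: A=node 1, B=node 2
Nodal analysis, taking node 2 as the 0 V reference.
Source V1 fixes V_0 = 12 V.
KCL at each unknown node (sum of currents leaving = 0; resistances in Ω):
  Node 1: (V_1 - 12)/2400 + (V_1 - 0)/360 = 0
Collecting terms: 0.003194 × V_1 = 0.005  =>  V_1 = 1.565 V
Power in each resistor, P = (ΔV)²/R:
  P_R1 = (12 - 1.565)²/2400 = 0.04537 W
  P_R2 = (1.565 - 0)²/360 = 0.006805 W
P_total = P_R1 + P_R2 = 0.05217 W

Final answer: 0.05217 W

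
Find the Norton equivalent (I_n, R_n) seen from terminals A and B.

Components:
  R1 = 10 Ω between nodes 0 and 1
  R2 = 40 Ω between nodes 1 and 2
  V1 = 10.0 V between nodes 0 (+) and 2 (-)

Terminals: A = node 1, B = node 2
Find the Thévenin equivalent first; then I_n = V_th/R_th and R_n = R_th.
Step 1 — V_th is the open-circuit voltage V_A - V_B (nothing connected across the terminals).
Nodal analysis, taking node 2 as the 0 V reference.
Source V1 fixes V_0 = 10 V.
KCL at each unknown node (sum of currents leaving = 0; resistances in Ω):
  Node 1: (V_1 - 10)/10 + (V_1 - 0)/40 = 0
Collecting terms: 0.125 × V_1 = 1  =>  V_1 = 8 V
V_th = V_1 - V_2 = 8 - 0 = 8 V
Step 2 — R_th: zero the source — replace V1 by a short circuit (node 2 merges into node 0) — and find the resistance seen between A (node 1) and B (node 0).
Reduce the network between node 1 (A) and node 0 (B) by series/parallel combination:
  Rp1 = R1 ‖ R2 (parallel, both between nodes 0 and 1) = 1/(1/10 + 1/40) = 8 Ω
R_th = 8 Ω
I_n = V_th/R_th = 8/8 = 1 A, and R_n = R_th = 8 Ω

Final answer: I_n = 1 A, R_n = 8 Ω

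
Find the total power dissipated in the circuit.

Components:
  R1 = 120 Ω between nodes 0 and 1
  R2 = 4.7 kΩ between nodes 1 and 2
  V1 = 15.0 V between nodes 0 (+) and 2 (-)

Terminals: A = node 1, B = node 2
Nodal analysis, taking node 2 as the 0 V reference.
Source V1 fixes V_0 = 15 V.
KCL at each unknown node (sum of currents leaving = 0; resistances in Ω):
  Node 1: (V_1 - 15)/120 + (V_1 - 0)/4700 = 0
Collecting terms: 0.008546 × V_1 = 0.125  =>  V_1 = 14.63 V
Power in each resistor, P = (ΔV)²/R:
  P_R1 = (15 - 14.63)²/120 = 0.001162 W
  P_R2 = (14.63 - 0)²/4700 = 0.04552 W
P_total = P_R1 + P_R2 = 0.04668 W

Final answer: 0.04668 W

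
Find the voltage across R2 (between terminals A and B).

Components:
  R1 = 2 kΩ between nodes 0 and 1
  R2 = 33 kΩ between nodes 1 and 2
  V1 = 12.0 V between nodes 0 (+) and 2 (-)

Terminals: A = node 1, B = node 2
R1 and R2 are in series across V1 (node 0 → node 1 → node 2), and the output A–B is taken across R2, so this is a voltage divider.
Series current: I = V1/(R1 + R2) = 12/(2000 + 33000) = 12/35000 = 0.0003429 A
V_R2 = I × R2 = V1 × R2/(R1 + R2) = 12 × 33000/35000 = 11.31 V

Final answer: 11.31 V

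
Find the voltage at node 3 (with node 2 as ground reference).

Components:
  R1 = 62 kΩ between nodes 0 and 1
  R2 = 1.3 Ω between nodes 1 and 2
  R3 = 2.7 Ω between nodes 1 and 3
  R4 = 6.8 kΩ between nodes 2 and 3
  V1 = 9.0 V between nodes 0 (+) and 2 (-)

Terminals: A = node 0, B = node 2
Nodal analysis, taking node 2 as the 0 V reference.
Source V1 fixes V_0 = 9 V.
KCL at each unknown node (sum of currents leaving = 0; resistances in Ω):
  Node 1: (V_1 - 9)/62000 + (V_1 - 0)/1.3 + (V_1 - V_3)/2.7 = 0
  Node 3: (V_3 - V_1)/2.7 + (V_3 - 0)/6800 = 0
Collecting terms (coefficients in siemens):
  1.14·V_1 - 0.3704·V_3 = 0.0001452
  0.3705·V_3 - 0.3704·V_1 = 0
Determinant D = (1.14)(0.3705) - (-0.3704)(-0.3704) = 0.2851
V_1 = [(0.0001452)(0.3705) - (-0.3704)(0)]/D = 0.0001887 V
V_3 = [(1.14)(0) - (0.0001452)(-0.3704)]/D = 0.0001886 V
The requested potential is V_3 = 0.0001886 V.

Final answer: V_3 = 0.0001886 V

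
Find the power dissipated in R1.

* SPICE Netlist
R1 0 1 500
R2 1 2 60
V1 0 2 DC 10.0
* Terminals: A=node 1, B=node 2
Nodal analysis, taking node 2 as the 0 V reference.
Source V1 fixes V_0 = 10 V.
KCL at each unknown node (sum of currents leaving = 0; resistances in Ω):
  Node 1: (V_1 - 10)/500 + (V_1 - 0)/60 = 0
Collecting terms: 0.01867 × V_1 = 0.02  =>  V_1 = 1.071 V
I_R1 = (V_0 - V_1)/R1 = (10 - 1.071)/500 = 0.01786 A
P_R1 = I_R1² × R1 = (0.01786)² × 500 = 0.1594 W

Final answer: 0.1594 W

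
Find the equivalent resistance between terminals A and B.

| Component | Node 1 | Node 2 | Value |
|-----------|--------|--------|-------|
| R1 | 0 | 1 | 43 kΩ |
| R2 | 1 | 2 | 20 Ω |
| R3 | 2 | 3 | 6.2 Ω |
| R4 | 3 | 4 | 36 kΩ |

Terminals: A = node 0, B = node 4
Reduce the network between node 0 (A) and node 4 (B) by series/parallel combination:
  Rs1 = R1 + R2 (series, joined only at node 1) = 43000 + 20 = 43020 Ω
  Rs2 = R3 + Rs1 (series, joined only at node 2) = 6.2 + 43020 = 43030 Ω
  Rs3 = R4 + Rs2 (series, joined only at node 3) = 36000 + 43030 = 79030 Ω
R_eq = 79.03 kΩ

Final answer: 79.03 kΩ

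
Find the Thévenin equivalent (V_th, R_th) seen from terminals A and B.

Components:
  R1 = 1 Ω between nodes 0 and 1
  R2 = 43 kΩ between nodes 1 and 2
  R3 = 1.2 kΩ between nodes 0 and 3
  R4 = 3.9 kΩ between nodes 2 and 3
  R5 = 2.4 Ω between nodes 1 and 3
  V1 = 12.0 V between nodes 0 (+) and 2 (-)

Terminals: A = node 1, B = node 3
Step 1 — V_th is the open-circuit voltage V_A - V_B (nothing connected across the terminals).
Nodal analysis, taking node 2 as the 0 V reference.
Source V1 fixes V_0 = 12 V.
KCL at each unknown node (sum of currents leaving = 0; resistances in Ω):
  Node 1: (V_1 - 12)/1 + (V_1 - 0)/43000 + (V_1 - V_3)/2.4 = 0
  Node 3: (V_3 - 12)/1200 + (V_3 - 0)/3900 + (V_3 - V_1)/2.4 = 0
Collecting terms (coefficients in siemens):
  1.417·V_1 - 0.4167·V_3 = 12
  0.4178·V_3 - 0.4167·V_1 = 0.01
Determinant D = (1.417)(0.4178) - (-0.4167)(-0.4167) = 0.4182
V_1 = [(12)(0.4178) - (-0.4167)(0.01)]/D = 12 V
V_3 = [(1.417)(0.01) - (12)(-0.4167)]/D = 11.99 V
V_th = V_1 - V_3 = 12 - 11.99 = 0.007357 V
Step 2 — R_th: zero the source — replace V1 by a short circuit (node 2 merges into node 0) — and find the resistance seen between A (node 1) and B (node 3).
Reduce the network between node 1 (A) and node 3 (B) by series/parallel combination:
  Rp1 = R1 ‖ R2 (parallel, both between nodes 0 and 1) = 1/(1/1 + 1/43000) = 1 Ω
  Rp2 = R3 ‖ R4 (parallel, both between nodes 0 and 3) = 1/(1/1200 + 1/3900) = 917.6 Ω
  Rs1 = Rp1 + Rp2 (series, joined only at node 0) = 1 + 917.6 = 918.6 Ω
  Rp3 = R5 ‖ Rs1 (parallel, both between nodes 1 and 3) = 1/(1/2.4 + 1/918.6) = 2.394 Ω
R_th = 2.394 Ω

Final answer: V_th = 0.007357 V, R_th = 2.394 Ω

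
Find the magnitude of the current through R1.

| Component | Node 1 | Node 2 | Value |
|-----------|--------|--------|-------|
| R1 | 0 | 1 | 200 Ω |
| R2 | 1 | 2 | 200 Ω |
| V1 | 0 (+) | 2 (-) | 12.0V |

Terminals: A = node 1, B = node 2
Nodal analysis, taking node 2 as the 0 V reference.
Source V1 fixes V_0 = 12 V.
KCL at each unknown node (sum of currents leaving = 0; resistances in Ω):
  Node 1: (V_1 - 12)/200 + (V_1 - 0)/200 = 0
Collecting terms: 0.01 × V_1 = 0.06  =>  V_1 = 6 V
I_R1 = (V_0 - V_1)/R1 = (12 - 6)/200 = 0.03 A
|I_R1| = 0.03 A

Final answer: |I_R1| = 0.03 A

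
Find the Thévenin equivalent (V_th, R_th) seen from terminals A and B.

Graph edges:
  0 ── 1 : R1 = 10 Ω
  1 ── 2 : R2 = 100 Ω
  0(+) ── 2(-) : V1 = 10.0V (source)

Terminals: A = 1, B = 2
Step 1 — V_th is the open-circuit voltage V_A - V_B (nothing connected across the terminals).
Nodal analysis, taking node 2 as the 0 V reference.
Source V1 fixes V_0 = 10 V.
KCL at each unknown node (sum of currents leaving = 0; resistances in Ω):
  Node 1: (V_1 - 10)/10 + (V_1 - 0)/100 = 0
Collecting terms: 0.11 × V_1 = 1  =>  V_1 = 9.091 V
V_th = V_1 - V_2 = 9.091 - 0 = 9.091 V
Step 2 — R_th: zero the source — replace V1 by a short circuit (node 2 merges into node 0) — and find the resistance seen between A (node 1) and B (node 0).
Reduce the network between node 1 (A) and node 0 (B) by series/parallel combination:
  Rp1 = R1 ‖ R2 (parallel, both between nodes 0 and 1) = 1/(1/10 + 1/100) = 9.091 Ω
R_th = 9.091 Ω

Final answer: V_th = 9.091 V, R_th = 9.091 Ω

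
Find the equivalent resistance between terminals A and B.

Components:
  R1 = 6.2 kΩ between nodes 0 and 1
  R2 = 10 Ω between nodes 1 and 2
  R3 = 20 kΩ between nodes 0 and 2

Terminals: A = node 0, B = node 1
Reduce the network between node 0 (A) and node 1 (B) by series/parallel combination:
  Rs1 = R3 + R2 (series, joined only at node 2) = 20000 + 10 = 20010 Ω
  Rp1 = R1 ‖ Rs1 (parallel, both between nodes 0 and 1) = 1/(1/6200 + 1/20010) = 4733 Ω
R_eq = 4.733 kΩ

Final answer: 4.733 kΩ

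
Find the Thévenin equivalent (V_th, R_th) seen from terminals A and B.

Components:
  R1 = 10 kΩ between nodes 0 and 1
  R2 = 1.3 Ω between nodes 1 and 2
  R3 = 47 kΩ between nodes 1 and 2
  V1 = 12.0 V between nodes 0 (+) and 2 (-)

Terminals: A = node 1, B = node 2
Step 1 — V_th is the open-circuit voltage V_A - V_B (nothing connected across the terminals).
Nodal analysis, taking node 2 as the 0 V reference.
Source V1 fixes V_0 = 12 V.
KCL at each unknown node (sum of currents leaving = 0; resistances in Ω):
  Node 1: (V_1 - 12)/10000 + (V_1 - 0)/1.3 + (V_1 - 0)/47000 = 0
Collecting terms: 0.7694 × V_1 = 0.0012  =>  V_1 = 0.00156 V
V_th = V_1 - V_2 = 0.00156 - 0 = 0.00156 V
Step 2 — R_th: zero the source — replace V1 by a short circuit (node 2 merges into node 0) — and find the resistance seen between A (node 1) and B (node 0).
Reduce the network between node 1 (A) and node 0 (B) by series/parallel combination:
  Rp1 = R1 ‖ R2 ‖ R3 (parallel, all between nodes 0 and 1) = 1/(1/10000 + 1/1.3 + 1/47000) = 1.3 Ω
R_th = 1.3 Ω

Final answer: V_th = 0.00156 V, R_th = 1.3 Ω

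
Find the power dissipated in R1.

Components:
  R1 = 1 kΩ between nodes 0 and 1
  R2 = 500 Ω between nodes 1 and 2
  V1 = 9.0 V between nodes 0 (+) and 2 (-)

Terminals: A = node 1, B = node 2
Nodal analysis, taking node 2 as the 0 V reference.
Source V1 fixes V_0 = 9 V.
KCL at each unknown node (sum of currents leaving = 0; resistances in Ω):
  Node 1: (V_1 - 9)/1000 + (V_1 - 0)/500 = 0
Collecting terms: 0.003 × V_1 = 0.009  =>  V_1 = 3 V
I_R1 = (V_0 - V_1)/R1 = (9 - 3)/1000 = 0.006 A
P_R1 = I_R1² × R1 = (0.006)² × 1000 = 0.036 W

Final answer: 0.036 W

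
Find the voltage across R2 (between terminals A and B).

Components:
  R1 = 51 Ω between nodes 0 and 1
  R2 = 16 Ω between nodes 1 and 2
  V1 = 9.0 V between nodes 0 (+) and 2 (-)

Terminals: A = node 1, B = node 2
R1 and R2 are in series across V1 (node 0 → node 1 → node 2), and the output A–B is taken across R2, so this is a voltage divider.
Series current: I = V1/(R1 + R2) = 9/(51 + 16) = 9/67 = 0.1343 A
V_R2 = I × R2 = V1 × R2/(R1 + R2) = 9 × 16/67 = 2.149 V

Final answer: 2.149 V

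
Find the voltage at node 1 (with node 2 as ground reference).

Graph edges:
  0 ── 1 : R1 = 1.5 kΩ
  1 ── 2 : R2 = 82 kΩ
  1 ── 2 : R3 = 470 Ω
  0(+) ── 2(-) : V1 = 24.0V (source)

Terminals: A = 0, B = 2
Nodal analysis, taking node 2 as the 0 V reference.
Source V1 fixes V_0 = 24 V.
KCL at each unknown node (sum of currents leaving = 0; resistances in Ω):
  Node 1: (V_1 - 24)/1500 + (V_1 - 0)/82000 + (V_1 - 0)/470 = 0
Collecting terms: 0.002807 × V_1 = 0.016  =>  V_1 = 5.701 V
The requested potential is V_1 = 5.701 V.

Final answer: V_1 = 5.701 V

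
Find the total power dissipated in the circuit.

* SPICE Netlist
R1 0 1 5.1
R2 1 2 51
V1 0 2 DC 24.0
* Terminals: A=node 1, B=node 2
Nodal analysis, taking node 2 as the 0 V reference.
Source V1 fixes V_0 = 24 V.
KCL at each unknown node (sum of currents leaving = 0; resistances in Ω):
  Node 1: (V_1 - 24)/5.1 + (V_1 - 0)/51 = 0
Collecting terms: 0.2157 × V_1 = 4.706  =>  V_1 = 21.82 V
Power in each resistor, P = (ΔV)²/R:
  P_R1 = (24 - 21.82)²/5.1 = 0.9334 W
  P_R2 = (21.82 - 0)²/51 = 9.334 W
P_total = P_R1 + P_R2 = 10.27 W

Final answer: 10.27 W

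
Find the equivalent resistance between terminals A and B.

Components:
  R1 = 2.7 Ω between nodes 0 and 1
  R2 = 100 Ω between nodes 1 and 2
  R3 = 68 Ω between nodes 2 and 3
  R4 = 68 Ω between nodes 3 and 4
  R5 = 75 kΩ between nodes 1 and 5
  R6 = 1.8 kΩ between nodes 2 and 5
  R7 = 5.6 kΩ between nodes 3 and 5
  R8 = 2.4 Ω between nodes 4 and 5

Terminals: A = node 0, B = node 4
The network is not a plain series/parallel combination. Inject a 1 A test current into terminal A (node 0) and return it from terminal B (node 4); then R_eq = V_A / (1 A).
Nodal analysis, taking node 4 as the 0 V reference.
Current source I_test pushes 1 A into node 0 and draws it out of node 4.
KCL at each unknown node (sum of currents leaving = 0; resistances in Ω):
  Node 0: (V_0 - V_1)/2.7 - 1 = 0
  Node 1: (V_1 - V_0)/2.7 + (V_1 - V_2)/100 + (V_1 - V_5)/75000 = 0
  Node 2: (V_2 - V_1)/100 + (V_2 - V_3)/68 + (V_2 - V_5)/1800 = 0
  Node 3: (V_3 - V_2)/68 + (V_3 - 0)/68 + (V_3 - V_5)/5600 = 0
  Node 5: (V_5 - V_1)/75000 + (V_5 - V_2)/1800 + (V_5 - V_3)/5600 + (V_5 - 0)/2.4 = 0
Collecting terms (coefficients in siemens):
  0.3704·V_0 - 0.3704·V_1 = 1
  0.3804·V_1 - 0.3704·V_0 - 0.01·V_2 - 0.00001333·V_5 = 0
  0.02526·V_2 - 0.01·V_1 - 0.01471·V_3 - 0.0005556·V_5 = 0
  0.02959·V_3 - 0.01471·V_2 - 0.0001786·V_5 = 0
  0.4174·V_5 - 0.00001333·V_1 - 0.0005556·V_2 - 0.0001786·V_3 = 0
Solving these 5 simultaneous equations (Gaussian elimination) gives:
  V_0 = 227.8 V, V_1 = 225.1 V, V_2 = 125.4 V, V_3 = 62.31 V
  V_5 = 0.2007 V
R_eq = V_0 / 1 A = 227.8 Ω

Final answer: 227.8 Ω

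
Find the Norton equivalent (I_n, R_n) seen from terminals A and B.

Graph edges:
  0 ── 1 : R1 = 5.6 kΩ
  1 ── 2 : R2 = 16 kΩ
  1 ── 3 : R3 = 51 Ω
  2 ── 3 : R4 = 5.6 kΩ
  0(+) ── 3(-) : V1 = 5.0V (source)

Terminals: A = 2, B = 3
Find the Thévenin equivalent first; then I_n = V_th/R_th and R_n = R_th.
Step 1 — V_th is the open-circuit voltage V_A - V_B (nothing connected across the terminals).
Nodal analysis, taking node 3 as the 0 V reference.
Source V1 fixes V_0 = 5 V.
KCL at each unknown node (sum of currents leaving = 0; resistances in Ω):
  Node 1: (V_1 - 5)/5600 + (V_1 - V_2)/16000 + (V_1 - 0)/51 = 0
  Node 2: (V_2 - V_1)/16000 + (V_2 - 0)/5600 = 0
Collecting terms (coefficients in siemens):
  0.01985·V_1 - 0.0000625·V_2 = 0.0008929
  0.0002411·V_2 - 0.0000625·V_1 = 0
Determinant D = (0.01985)(0.0002411) - (-0.0000625)(-0.0000625) = 0.000004781
V_1 = [(0.0008929)(0.0002411) - (-0.0000625)(0)]/D = 0.04502 V
V_2 = [(0.01985)(0) - (0.0008929)(-0.0000625)]/D = 0.01167 V
V_th = V_2 - V_3 = 0.01167 - 0 = 0.01167 V
Step 2 — R_th: zero the source — replace V1 by a short circuit (node 3 merges into node 0) — and find the resistance seen between A (node 2) and B (node 0).
Reduce the network between node 2 (A) and node 0 (B) by series/parallel combination:
  Rp1 = R1 ‖ R3 (parallel, both between nodes 0 and 1) = 1/(1/5600 + 1/51) = 50.54 Ω
  Rs1 = R2 + Rp1 (series, joined only at node 1) = 16000 + 50.54 = 16050 Ω
  Rp2 = R4 ‖ Rs1 (parallel, both between nodes 0 and 2) = 1/(1/5600 + 1/16050) = 4152 Ω
R_th = 4.152 kΩ
I_n = V_th/R_th = 0.01167/4152 = 0.000002811 A, and R_n = R_th = 4.152 kΩ

Final answer: I_n = 2.811e-06 A, R_n = 4.152 kΩ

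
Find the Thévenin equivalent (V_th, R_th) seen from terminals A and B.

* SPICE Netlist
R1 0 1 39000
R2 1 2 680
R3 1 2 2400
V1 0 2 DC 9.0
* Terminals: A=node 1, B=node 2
Step 1 — V_th is the open-circuit voltage V_A - V_B (nothing connected across the terminals).
Nodal analysis, taking node 2 as the 0 V reference.
Source V1 fixes V_0 = 9 V.
KCL at each unknown node (sum of currents leaving = 0; resistances in Ω):
  Node 1: (V_1 - 9)/39000 + (V_1 - 0)/680 + (V_1 - 0)/2400 = 0
Collecting terms: 0.001913 × V_1 = 0.0002308  =>  V_1 = 0.1206 V
V_th = V_1 - V_2 = 0.1206 - 0 = 0.1206 V
Step 2 — R_th: zero the source — replace V1 by a short circuit (node 2 merges into node 0) — and find the resistance seen between A (node 1) and B (node 0).
Reduce the network between node 1 (A) and node 0 (B) by series/parallel combination:
  Rp1 = R1 ‖ R2 ‖ R3 (parallel, all between nodes 0 and 1) = 1/(1/39000 + 1/680 + 1/2400) = 522.8 Ω
R_th = 522.8 Ω

Final answer: V_th = 0.1206 V, R_th = 522.8 Ω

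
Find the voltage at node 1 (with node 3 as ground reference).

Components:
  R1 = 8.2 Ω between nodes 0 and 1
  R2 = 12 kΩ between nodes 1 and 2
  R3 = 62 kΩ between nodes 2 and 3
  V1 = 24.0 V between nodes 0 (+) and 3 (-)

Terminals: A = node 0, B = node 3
Nodal analysis, taking node 3 as the 0 V reference.
Source V1 fixes V_0 = 24 V.
KCL at each unknown node (sum of currents leaving = 0; resistances in Ω):
  Node 1: (V_1 - 24)/8.2 + (V_1 - V_2)/12000 = 0
  Node 2: (V_2 - V_1)/12000 + (V_2 - 0)/62000 = 0
Collecting terms (coefficients in siemens):
  0.122·V_1 - 0.00008333·V_2 = 2.927
  0.00009946·V_2 - 0.00008333·V_1 = 0
Determinant D = (0.122)(0.00009946) - (-0.00008333)(-0.00008333) = 0.00001213
V_1 = [(2.927)(0.00009946) - (-0.00008333)(0)]/D = 24 V
V_2 = [(0.122)(0) - (2.927)(-0.00008333)]/D = 20.11 V
The requested potential is V_1 = 24 V.

Final answer: V_1 = 24 V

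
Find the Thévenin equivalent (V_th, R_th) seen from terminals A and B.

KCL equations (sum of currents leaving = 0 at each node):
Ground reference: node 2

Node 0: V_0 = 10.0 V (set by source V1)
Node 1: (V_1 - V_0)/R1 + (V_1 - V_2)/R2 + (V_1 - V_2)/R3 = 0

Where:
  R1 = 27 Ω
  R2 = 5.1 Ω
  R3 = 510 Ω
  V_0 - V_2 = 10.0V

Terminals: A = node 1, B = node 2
Step 1 — V_th is the open-circuit voltage V_A - V_B (nothing connected across the terminals).
Nodal analysis, taking node 2 as the 0 V reference.
Source V1 fixes V_0 = 10 V.
KCL at each unknown node (sum of currents leaving = 0; resistances in Ω):
  Node 1: (V_1 - 10)/27 + (V_1 - 0)/5.1 + (V_1 - 0)/510 = 0
Collecting terms: 0.2351 × V_1 = 0.3704  =>  V_1 = 1.576 V
V_th = V_1 - V_2 = 1.576 - 0 = 1.576 V
Step 2 — R_th: zero the source — replace V1 by a short circuit (node 2 merges into node 0) — and find the resistance seen between A (node 1) and B (node 0).
Reduce the network between node 1 (A) and node 0 (B) by series/parallel combination:
  Rp1 = R1 ‖ R2 ‖ R3 (parallel, all between nodes 0 and 1) = 1/(1/27 + 1/5.1 + 1/510) = 4.254 Ω
R_th = 4.254 Ω

Final answer: V_th = 1.576 V, R_th = 4.254 Ω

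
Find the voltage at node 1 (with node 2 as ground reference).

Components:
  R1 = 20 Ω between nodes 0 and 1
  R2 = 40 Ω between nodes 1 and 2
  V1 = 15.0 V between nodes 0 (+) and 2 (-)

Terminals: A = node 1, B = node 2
Nodal analysis, taking node 2 as the 0 V reference.
Source V1 fixes V_0 = 15 V.
KCL at each unknown node (sum of currents leaving = 0; resistances in Ω):
  Node 1: (V_1 - 15)/20 + (V_1 - 0)/40 = 0
Collecting terms: 0.075 × V_1 = 0.75  =>  V_1 = 10 V
The requested potential is V_1 = 10 V.

Final answer: V_1 = 10 V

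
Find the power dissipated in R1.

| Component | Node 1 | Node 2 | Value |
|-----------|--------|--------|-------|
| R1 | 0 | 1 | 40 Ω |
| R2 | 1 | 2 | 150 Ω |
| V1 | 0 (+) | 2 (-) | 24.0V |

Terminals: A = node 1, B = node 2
Nodal analysis, taking node 2 as the 0 V reference.
Source V1 fixes V_0 = 24 V.
KCL at each unknown node (sum of currents leaving = 0; resistances in Ω):
  Node 1: (V_1 - 24)/40 + (V_1 - 0)/150 = 0
Collecting terms: 0.03167 × V_1 = 0.6  =>  V_1 = 18.95 V
I_R1 = (V_0 - V_1)/R1 = (24 - 18.95)/40 = 0.1263 A
P_R1 = I_R1² × R1 = (0.1263)² × 40 = 0.6382 W

Final answer: 0.6382 W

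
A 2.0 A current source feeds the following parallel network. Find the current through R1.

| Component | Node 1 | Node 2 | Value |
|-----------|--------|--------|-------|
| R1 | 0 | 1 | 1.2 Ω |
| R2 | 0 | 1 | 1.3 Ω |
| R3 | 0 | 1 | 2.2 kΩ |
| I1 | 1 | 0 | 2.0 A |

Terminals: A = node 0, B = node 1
All resistors sit directly between nodes 0 and 1, so they are in parallel and share one voltage V; the full source current 2 A splits among them.
1/R_par = 1/1.2 + 1/1.3 + 1/2200 = 1.603 S  =>  R_par = 0.6238 Ω
V = I × R_par = 2 × 0.6238 = 1.248 V
I_R1 = V/R1 = 1.248/1.2 = 1.04 A

Final answer: 1.04 A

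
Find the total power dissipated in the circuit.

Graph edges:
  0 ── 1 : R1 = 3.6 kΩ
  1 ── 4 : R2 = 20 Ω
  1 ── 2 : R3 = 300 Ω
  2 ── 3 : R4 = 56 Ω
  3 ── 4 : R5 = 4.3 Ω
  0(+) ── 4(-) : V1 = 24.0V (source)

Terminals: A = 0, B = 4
Nodal analysis, taking node 4 as the 0 V reference.
Source V1 fixes V_0 = 24 V.
KCL at each unknown node (sum of currents leaving = 0; resistances in Ω):
  Node 1: (V_1 - 24)/3600 + (V_1 - 0)/20 + (V_1 - V_2)/300 = 0
  Node 2: (V_2 - V_1)/300 + (V_2 - V_3)/56 = 0
  Node 3: (V_3 - V_2)/56 + (V_3 - 0)/4.3 = 0
Collecting terms (coefficients in siemens):
  0.05361·V_1 - 0.003333·V_2 = 0.006667
  0.02119·V_2 - 0.003333·V_1 - 0.01786·V_3 = 0
  0.2504·V_3 - 0.01786·V_2 = 0
Solving these 3 simultaneous equations (Gaussian elimination) gives:
  V_1 = 0.1257 V, V_2 = 0.02103 V, V_3 = 0.0015 V
Power in each resistor, P = (ΔV)²/R:
  P_R1 = (24 - 0.1257)²/3600 = 0.1583 W
  P_R2 = (0.1257 - 0)²/20 = 0.0007895 W
  P_R3 = (0.1257 - 0.02103)²/300 = 0.00003649 W
  P_R4 = (0.02103 - 0.0015)²/56 = 0.000006812 W
  P_R5 = (0.0015 - 0)²/4.3 = 0.000000523 W
P_total = P_R1 + P_R2 + P_R3 + P_R4 + P_R5 = 0.1592 W

Final answer: 0.1592 W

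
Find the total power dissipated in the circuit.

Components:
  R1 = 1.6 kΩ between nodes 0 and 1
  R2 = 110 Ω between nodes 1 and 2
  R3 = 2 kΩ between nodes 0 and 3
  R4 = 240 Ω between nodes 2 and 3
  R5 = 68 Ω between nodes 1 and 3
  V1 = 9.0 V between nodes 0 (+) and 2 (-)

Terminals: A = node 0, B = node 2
Nodal analysis, taking node 2 as the 0 V reference.
Source V1 fixes V_0 = 9 V.
KCL at each unknown node (sum of currents leaving = 0; resistances in Ω):
  Node 1: (V_1 - 9)/1600 + (V_1 - 0)/110 + (V_1 - V_3)/68 = 0
  Node 3: (V_3 - 9)/2000 + (V_3 - 0)/240 + (V_3 - V_1)/68 = 0
Collecting terms (coefficients in siemens):
  0.02442·V_1 - 0.01471·V_3 = 0.005625
  0.01937·V_3 - 0.01471·V_1 = 0.0045
Determinant D = (0.02442)(0.01937) - (-0.01471)(-0.01471) = 0.0002568
V_1 = [(0.005625)(0.01937) - (-0.01471)(0.0045)]/D = 0.6819 V
V_3 = [(0.02442)(0.0045) - (0.005625)(-0.01471)]/D = 0.7499 V
Power in each resistor, P = (ΔV)²/R:
  P_R1 = (9 - 0.6819)²/1600 = 0.04324 W
  P_R2 = (0.6819 - 0)²/110 = 0.004227 W
  P_R3 = (9 - 0.7499)²/2000 = 0.03403 W
  P_R4 = (0 - 0.7499)²/240 = 0.002343 W
  P_R5 = (0.6819 - 0.7499)²/68 = 0.00006805 W
P_total = P_R1 + P_R2 + P_R3 + P_R4 + P_R5 = 0.08391 W

Final answer: 0.08391 W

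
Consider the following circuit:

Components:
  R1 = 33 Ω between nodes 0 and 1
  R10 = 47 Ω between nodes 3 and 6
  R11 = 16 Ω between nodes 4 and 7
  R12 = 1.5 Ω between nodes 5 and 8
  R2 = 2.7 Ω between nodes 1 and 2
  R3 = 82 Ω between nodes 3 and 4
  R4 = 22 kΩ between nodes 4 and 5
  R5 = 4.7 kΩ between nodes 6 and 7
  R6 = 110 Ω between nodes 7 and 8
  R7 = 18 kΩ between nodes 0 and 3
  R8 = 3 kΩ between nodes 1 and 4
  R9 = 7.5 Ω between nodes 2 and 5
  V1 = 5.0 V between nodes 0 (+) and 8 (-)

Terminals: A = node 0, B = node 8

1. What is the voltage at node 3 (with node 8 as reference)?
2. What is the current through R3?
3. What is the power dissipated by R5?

Nodal analysis, taking node 8 as the 0 V reference.
Source V1 fixes V_0 = 5 V.
KCL at each unknown node (sum of currents leaving = 0; resistances in Ω):
  Node 1: (V_1 - 5)/33 + (V_1 - V_2)/2.7 + (V_1 - V_4)/3000 = 0
  Node 2: (V_2 - V_1)/2.7 + (V_2 - V_5)/7.5 = 0
  Node 3: (V_3 - V_4)/82 + (V_3 - 5)/18000 + (V_3 - V_6)/47 = 0
  Node 4: (V_4 - V_3)/82 + (V_4 - V_5)/22000 + (V_4 - V_1)/3000 + (V_4 - V_7)/16 = 0
  Node 5: (V_5 - V_4)/22000 + (V_5 - V_2)/7.5 + (V_5 - 0)/1.5 = 0
  Node 6: (V_6 - V_7)/4700 + (V_6 - V_3)/47 = 0
  Node 7: (V_7 - V_6)/4700 + (V_7 - 0)/110 + (V_7 - V_4)/16 = 0
Collecting terms (coefficients in siemens):
  0.401·V_1 - 0.3704·V_2 - 0.0003333·V_4 = 0.1515
  0.5037·V_2 - 0.3704·V_1 - 0.1333·V_5 = 0
  0.03353·V_3 - 0.0122·V_4 - 0.02128·V_6 = 0.0002778
  0.07507·V_4 - 0.0003333·V_1 - 0.0122·V_3 - 0.00004545·V_5 - 0.0625·V_7 = 0
  0.8·V_5 - 0.1333·V_2 - 0.00004545·V_4 = 0
  0.02149·V_6 - 0.02128·V_3 - 0.0002128·V_7 = 0
  0.0718·V_7 - 0.0625·V_4 - 0.0002128·V_6 = 0
Solving these 7 simultaneous equations (Gaussian elimination) gives:
  V_1 = 1.305 V, V_2 = 1.004 V, V_3 = 0.1075 V, V_4 = 0.08582 V
  V_5 = 0.1673 V, V_6 = 0.1072 V, V_7 = 0.07502 V
Part 1:
  Read off the nodal solution: V_3 = 0.1075 V
Part 2:
  I_R3 = (V_3 - V_4)/R3 = (0.1075 - 0.08582)/82 = 0.000265 A
  Magnitude: I_R3 = 0.000265 A
Part 3:
  I_R5 = (V_6 - V_7)/R5 = (0.1072 - 0.07502)/4700 = 0.000006852 A
  P_R5 = I_R5² × R5 = (0.000006852)² × 4700 = 0.0000002207 W

Final answers:
1. V_3 = 0.1075 V
2. I_R3 = 0.000265 A
3. P_R5 = 2.207e-07 W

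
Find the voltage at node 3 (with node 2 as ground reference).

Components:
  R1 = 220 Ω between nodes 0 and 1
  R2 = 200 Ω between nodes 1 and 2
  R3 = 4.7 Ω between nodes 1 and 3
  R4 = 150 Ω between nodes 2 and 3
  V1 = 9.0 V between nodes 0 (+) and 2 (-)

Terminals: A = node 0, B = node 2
Nodal analysis, taking node 2 as the 0 V reference.
Source V1 fixes V_0 = 9 V.
KCL at each unknown node (sum of currents leaving = 0; resistances in Ω):
  Node 1: (V_1 - 9)/220 + (V_1 - 0)/200 + (V_1 - V_3)/4.7 = 0
  Node 3: (V_3 - V_1)/4.7 + (V_3 - 0)/150 = 0
Collecting terms (coefficients in siemens):
  0.2223·V_1 - 0.2128·V_3 = 0.04091
  0.2194·V_3 - 0.2128·V_1 = 0
Determinant D = (0.2223)(0.2194) - (-0.2128)(-0.2128) = 0.003513
V_1 = [(0.04091)(0.2194) - (-0.2128)(0)]/D = 2.555 V
V_3 = [(0.2223)(0) - (0.04091)(-0.2128)]/D = 2.478 V
The requested potential is V_3 = 2.478 V.

Final answer: V_3 = 2.478 V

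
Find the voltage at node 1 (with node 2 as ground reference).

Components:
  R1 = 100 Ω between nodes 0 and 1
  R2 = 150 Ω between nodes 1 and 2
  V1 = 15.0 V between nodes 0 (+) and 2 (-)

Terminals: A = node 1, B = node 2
Nodal analysis, taking node 2 as the 0 V reference.
Source V1 fixes V_0 = 15 V.
KCL at each unknown node (sum of currents leaving = 0; resistances in Ω):
  Node 1: (V_1 - 15)/100 + (V_1 - 0)/150 = 0
Collecting terms: 0.01667 × V_1 = 0.15  =>  V_1 = 9 V
The requested potential is V_1 = 9 V.

Final answer: V_1 = 9 V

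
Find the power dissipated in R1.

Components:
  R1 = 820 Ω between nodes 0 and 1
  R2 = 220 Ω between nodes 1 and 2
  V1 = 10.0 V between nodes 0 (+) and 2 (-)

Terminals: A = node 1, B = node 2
Nodal analysis, taking node 2 as the 0 V reference.
Source V1 fixes V_0 = 10 V.
KCL at each unknown node (sum of currents leaving = 0; resistances in Ω):
  Node 1: (V_1 - 10)/820 + (V_1 - 0)/220 = 0
Collecting terms: 0.005765 × V_1 = 0.0122  =>  V_1 = 2.115 V
I_R1 = (V_0 - V_1)/R1 = (10 - 2.115)/820 = 0.009615 A
P_R1 = I_R1² × R1 = (0.009615)² × 820 = 0.07581 W

Final answer: 0.07581 W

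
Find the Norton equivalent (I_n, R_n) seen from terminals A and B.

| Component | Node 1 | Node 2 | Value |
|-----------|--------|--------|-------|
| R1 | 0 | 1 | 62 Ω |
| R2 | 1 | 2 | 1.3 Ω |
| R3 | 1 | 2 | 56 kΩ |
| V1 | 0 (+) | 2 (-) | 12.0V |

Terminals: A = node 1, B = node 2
Find the Thévenin equivalent first; then I_n = V_th/R_th and R_n = R_th.
Step 1 — V_th is the open-circuit voltage V_A - V_B (nothing connected across the terminals).
Nodal analysis, taking node 2 as the 0 V reference.
Source V1 fixes V_0 = 12 V.
KCL at each unknown node (sum of currents leaving = 0; resistances in Ω):
  Node 1: (V_1 - 12)/62 + (V_1 - 0)/1.3 + (V_1 - 0)/56000 = 0
Collecting terms: 0.7854 × V_1 = 0.1935  =>  V_1 = 0.2464 V
V_th = V_1 - V_2 = 0.2464 - 0 = 0.2464 V
Step 2 — R_th: zero the source — replace V1 by a short circuit (node 2 merges into node 0) — and find the resistance seen between A (node 1) and B (node 0).
Reduce the network between node 1 (A) and node 0 (B) by series/parallel combination:
  Rp1 = R1 ‖ R2 ‖ R3 (parallel, all between nodes 0 and 1) = 1/(1/62 + 1/1.3 + 1/56000) = 1.273 Ω
R_th = 1.273 Ω
I_n = V_th/R_th = 0.2464/1.273 = 0.1935 A, and R_n = R_th = 1.273 Ω

Final answer: I_n = 0.1935 A, R_n = 1.273 Ω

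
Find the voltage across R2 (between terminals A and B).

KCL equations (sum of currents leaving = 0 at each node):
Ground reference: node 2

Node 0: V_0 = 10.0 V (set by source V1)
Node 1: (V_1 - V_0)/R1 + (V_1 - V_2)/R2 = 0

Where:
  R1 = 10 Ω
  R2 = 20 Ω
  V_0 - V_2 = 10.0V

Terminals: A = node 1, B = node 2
R1 and R2 are in series across V1 (node 0 → node 1 → node 2), and the output A–B is taken across R2, so this is a voltage divider.
Series current: I = V1/(R1 + R2) = 10/(10 + 20) = 10/30 = 0.3333 A
V_R2 = I × R2 = V1 × R2/(R1 + R2) = 10 × 20/30 = 6.667 V

Final answer: 6.667 V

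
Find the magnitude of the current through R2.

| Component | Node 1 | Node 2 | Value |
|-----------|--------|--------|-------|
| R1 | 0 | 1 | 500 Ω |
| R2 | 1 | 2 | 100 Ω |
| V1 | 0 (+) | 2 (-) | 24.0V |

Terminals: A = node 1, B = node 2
Nodal analysis, taking node 2 as the 0 V reference.
Source V1 fixes V_0 = 24 V.
KCL at each unknown node (sum of currents leaving = 0; resistances in Ω):
  Node 1: (V_1 - 24)/500 + (V_1 - 0)/100 = 0
Collecting terms: 0.012 × V_1 = 0.048  =>  V_1 = 4 V
I_R2 = (V_1 - V_2)/R2 = (4 - 0)/100 = 0.04 A
|I_R2| = 0.04 A

Final answer: |I_R2| = 0.04 A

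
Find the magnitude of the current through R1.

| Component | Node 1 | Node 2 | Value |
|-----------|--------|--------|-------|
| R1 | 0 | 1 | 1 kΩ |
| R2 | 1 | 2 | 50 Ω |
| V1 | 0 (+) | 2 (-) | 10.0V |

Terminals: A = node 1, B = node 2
Nodal analysis, taking node 2 as the 0 V reference.
Source V1 fixes V_0 = 10 V.
KCL at each unknown node (sum of currents leaving = 0; resistances in Ω):
  Node 1: (V_1 - 10)/1000 + (V_1 - 0)/50 = 0
Collecting terms: 0.021 × V_1 = 0.01  =>  V_1 = 0.4762 V
I_R1 = (V_0 - V_1)/R1 = (10 - 0.4762)/1000 = 0.009524 A
|I_R1| = 0.009524 A

Final answer: |I_R1| = 0.009524 A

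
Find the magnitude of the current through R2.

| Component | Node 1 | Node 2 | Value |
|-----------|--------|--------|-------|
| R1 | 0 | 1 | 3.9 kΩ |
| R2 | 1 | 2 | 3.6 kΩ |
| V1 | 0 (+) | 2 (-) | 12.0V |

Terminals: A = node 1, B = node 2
Nodal analysis, taking node 2 as the 0 V reference.
Source V1 fixes V_0 = 12 V.
KCL at each unknown node (sum of currents leaving = 0; resistances in Ω):
  Node 1: (V_1 - 12)/3900 + (V_1 - 0)/3600 = 0
Collecting terms: 0.0005342 × V_1 = 0.003077  =>  V_1 = 5.76 V
I_R2 = (V_1 - V_2)/R2 = (5.76 - 0)/3600 = 0.0016 A
|I_R2| = 0.0016 A

Final answer: |I_R2| = 0.0016 A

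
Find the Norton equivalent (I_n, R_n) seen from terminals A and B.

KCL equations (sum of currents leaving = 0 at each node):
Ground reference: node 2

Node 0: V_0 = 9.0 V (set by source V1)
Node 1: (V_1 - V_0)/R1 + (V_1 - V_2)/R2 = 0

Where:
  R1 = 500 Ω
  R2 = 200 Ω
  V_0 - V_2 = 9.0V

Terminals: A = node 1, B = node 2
Find the Thévenin equivalent first; then I_n = V_th/R_th and R_n = R_th.
Step 1 — V_th is the open-circuit voltage V_A - V_B (nothing connected across the terminals).
Nodal analysis, taking node 2 as the 0 V reference.
Source V1 fixes V_0 = 9 V.
KCL at each unknown node (sum of currents leaving = 0; resistances in Ω):
  Node 1: (V_1 - 9)/500 + (V_1 - 0)/200 = 0
Collecting terms: 0.007 × V_1 = 0.018  =>  V_1 = 2.571 V
V_th = V_1 - V_2 = 2.571 - 0 = 2.571 V
Step 2 — R_th: zero the source — replace V1 by a short circuit (node 2 merges into node 0) — and find the resistance seen between A (node 1) and B (node 0).
Reduce the network between node 1 (A) and node 0 (B) by series/parallel combination:
  Rp1 = R1 ‖ R2 (parallel, both between nodes 0 and 1) = 1/(1/500 + 1/200) = 142.9 Ω
R_th = 142.9 Ω
I_n = V_th/R_th = 2.571/142.9 = 0.018 A, and R_n = R_th = 142.9 Ω

Final answer: I_n = 0.018 A, R_n = 142.9 Ω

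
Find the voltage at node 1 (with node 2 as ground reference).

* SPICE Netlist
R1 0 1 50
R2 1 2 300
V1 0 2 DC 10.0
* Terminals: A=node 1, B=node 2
Nodal analysis, taking node 2 as the 0 V reference.
Source V1 fixes V_0 = 10 V.
KCL at each unknown node (sum of currents leaving = 0; resistances in Ω):
  Node 1: (V_1 - 10)/50 + (V_1 - 0)/300 = 0
Collecting terms: 0.02333 × V_1 = 0.2  =>  V_1 = 8.571 V
The requested potential is V_1 = 8.571 V.

Final answer: V_1 = 8.571 V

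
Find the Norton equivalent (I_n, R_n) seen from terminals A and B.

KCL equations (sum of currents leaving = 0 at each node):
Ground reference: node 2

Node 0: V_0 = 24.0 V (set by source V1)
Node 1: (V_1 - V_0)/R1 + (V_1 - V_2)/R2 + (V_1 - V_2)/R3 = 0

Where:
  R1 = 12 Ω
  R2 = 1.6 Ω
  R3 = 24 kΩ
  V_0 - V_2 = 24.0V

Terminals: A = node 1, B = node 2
Find the Thévenin equivalent first; then I_n = V_th/R_th and R_n = R_th.
Step 1 — V_th is the open-circuit voltage V_A - V_B (nothing connected across the terminals).
Nodal analysis, taking node 2 as the 0 V reference.
Source V1 fixes V_0 = 24 V.
KCL at each unknown node (sum of currents leaving = 0; resistances in Ω):
  Node 1: (V_1 - 24)/12 + (V_1 - 0)/1.6 + (V_1 - 0)/24000 = 0
Collecting terms: 0.7084 × V_1 = 2  =>  V_1 = 2.823 V
V_th = V_1 - V_2 = 2.823 - 0 = 2.823 V
Step 2 — R_th: zero the source — replace V1 by a short circuit (node 2 merges into node 0) — and find the resistance seen between A (node 1) and B (node 0).
Reduce the network between node 1 (A) and node 0 (B) by series/parallel combination:
  Rp1 = R1 ‖ R2 ‖ R3 (parallel, all between nodes 0 and 1) = 1/(1/12 + 1/1.6 + 1/24000) = 1.412 Ω
R_th = 1.412 Ω
I_n = V_th/R_th = 2.823/1.412 = 2 A, and R_n = R_th = 1.412 Ω

Final answer: I_n = 2 A, R_n = 1.412 Ω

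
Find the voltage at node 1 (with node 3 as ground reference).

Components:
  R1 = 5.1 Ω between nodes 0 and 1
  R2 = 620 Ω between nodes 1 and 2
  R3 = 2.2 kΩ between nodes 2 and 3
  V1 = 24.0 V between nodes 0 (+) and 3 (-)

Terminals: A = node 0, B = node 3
Nodal analysis, taking node 3 as the 0 V reference.
Source V1 fixes V_0 = 24 V.
KCL at each unknown node (sum of currents leaving = 0; resistances in Ω):
  Node 1: (V_1 - 24)/5.1 + (V_1 - V_2)/620 = 0
  Node 2: (V_2 - V_1)/620 + (V_2 - 0)/2200 = 0
Collecting terms (coefficients in siemens):
  0.1977·V_1 - 0.001613·V_2 = 4.706
  0.002067·V_2 - 0.001613·V_1 = 0
Determinant D = (0.1977)(0.002067) - (-0.001613)(-0.001613) = 0.0004061
V_1 = [(4.706)(0.002067) - (-0.001613)(0)]/D = 23.96 V
V_2 = [(0.1977)(0) - (4.706)(-0.001613)]/D = 18.69 V
The requested potential is V_1 = 23.96 V.

Final answer: V_1 = 23.96 V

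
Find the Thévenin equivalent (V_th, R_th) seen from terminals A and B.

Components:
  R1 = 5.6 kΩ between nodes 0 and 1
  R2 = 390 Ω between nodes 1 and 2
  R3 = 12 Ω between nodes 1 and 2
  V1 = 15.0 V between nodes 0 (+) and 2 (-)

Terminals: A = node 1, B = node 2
Step 1 — V_th is the open-circuit voltage V_A - V_B (nothing connected across the terminals).
Nodal analysis, taking node 2 as the 0 V reference.
Source V1 fixes V_0 = 15 V.
KCL at each unknown node (sum of currents leaving = 0; resistances in Ω):
  Node 1: (V_1 - 15)/5600 + (V_1 - 0)/390 + (V_1 - 0)/12 = 0
Collecting terms: 0.08608 × V_1 = 0.002679  =>  V_1 = 0.03112 V
V_th = V_1 - V_2 = 0.03112 - 0 = 0.03112 V
Step 2 — R_th: zero the source — replace V1 by a short circuit (node 2 merges into node 0) — and find the resistance seen between A (node 1) and B (node 0).
Reduce the network between node 1 (A) and node 0 (B) by series/parallel combination:
  Rp1 = R1 ‖ R2 ‖ R3 (parallel, all between nodes 0 and 1) = 1/(1/5600 + 1/390 + 1/12) = 11.62 Ω
R_th = 11.62 Ω

Final answer: V_th = 0.03112 V, R_th = 11.62 Ω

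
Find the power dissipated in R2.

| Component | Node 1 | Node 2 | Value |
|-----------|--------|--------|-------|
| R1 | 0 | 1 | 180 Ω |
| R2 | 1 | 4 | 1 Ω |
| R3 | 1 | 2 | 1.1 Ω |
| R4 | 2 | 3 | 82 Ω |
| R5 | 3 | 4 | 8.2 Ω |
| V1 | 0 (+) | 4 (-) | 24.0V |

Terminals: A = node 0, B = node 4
Nodal analysis, taking node 4 as the 0 V reference.
Source V1 fixes V_0 = 24 V.
KCL at each unknown node (sum of currents leaving = 0; resistances in Ω):
  Node 1: (V_1 - 24)/180 + (V_1 - 0)/1 + (V_1 - V_2)/1.1 = 0
  Node 2: (V_2 - V_1)/1.1 + (V_2 - V_3)/82 = 0
  Node 3: (V_3 - V_2)/82 + (V_3 - 0)/8.2 = 0
Collecting terms (coefficients in siemens):
  1.915·V_1 - 0.9091·V_2 = 0.1333
  0.9213·V_2 - 0.9091·V_1 - 0.0122·V_3 = 0
  0.1341·V_3 - 0.0122·V_2 = 0
Solving these 3 simultaneous equations (Gaussian elimination) gives:
  V_1 = 0.1312 V, V_2 = 0.1296 V, V_3 = 0.01178 V
I_R2 = (V_1 - V_4)/R2 = (0.1312 - 0)/1 = 0.1312 A
P_R2 = I_R2² × R2 = (0.1312)² × 1 = 0.01721 W

Final answer: 0.01721 W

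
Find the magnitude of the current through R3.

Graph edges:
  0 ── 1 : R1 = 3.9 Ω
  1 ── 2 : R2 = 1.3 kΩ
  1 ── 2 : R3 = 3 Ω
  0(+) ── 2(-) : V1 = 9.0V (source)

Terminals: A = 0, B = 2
Nodal analysis, taking node 2 as the 0 V reference.
Source V1 fixes V_0 = 9 V.
KCL at each unknown node (sum of currents leaving = 0; resistances in Ω):
  Node 1: (V_1 - 9)/3.9 + (V_1 - 0)/1300 + (V_1 - 0)/3 = 0
Collecting terms: 0.5905 × V_1 = 2.308  =>  V_1 = 3.908 V
I_R3 = (V_1 - V_2)/R3 = (3.908 - 0)/3 = 1.303 A
|I_R3| = 1.303 A

Final answer: |I_R3| = 1.303 A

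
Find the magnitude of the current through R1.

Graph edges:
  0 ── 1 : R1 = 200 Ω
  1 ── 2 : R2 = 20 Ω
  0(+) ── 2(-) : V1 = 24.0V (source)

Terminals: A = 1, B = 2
Nodal analysis, taking node 2 as the 0 V reference.
Source V1 fixes V_0 = 24 V.
KCL at each unknown node (sum of currents leaving = 0; resistances in Ω):
  Node 1: (V_1 - 24)/200 + (V_1 - 0)/20 = 0
Collecting terms: 0.055 × V_1 = 0.12  =>  V_1 = 2.182 V
I_R1 = (V_0 - V_1)/R1 = (24 - 2.182)/200 = 0.1091 A
|I_R1| = 0.1091 A

Final answer: |I_R1| = 0.1091 A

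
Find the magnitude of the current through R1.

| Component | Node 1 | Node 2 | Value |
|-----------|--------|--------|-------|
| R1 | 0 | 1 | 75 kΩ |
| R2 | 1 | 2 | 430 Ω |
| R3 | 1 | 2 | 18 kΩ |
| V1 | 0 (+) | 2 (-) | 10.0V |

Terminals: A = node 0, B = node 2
Nodal analysis, taking node 2 as the 0 V reference.
Source V1 fixes V_0 = 10 V.
KCL at each unknown node (sum of currents leaving = 0; resistances in Ω):
  Node 1: (V_1 - 10)/75000 + (V_1 - 0)/430 + (V_1 - 0)/18000 = 0
Collecting terms: 0.002394 × V_1 = 0.0001333  =>  V_1 = 0.05568 V
I_R1 = (V_0 - V_1)/R1 = (10 - 0.05568)/75000 = 0.0001326 A
|I_R1| = 0.0001326 A

Final answer: |I_R1| = 0.0001326 A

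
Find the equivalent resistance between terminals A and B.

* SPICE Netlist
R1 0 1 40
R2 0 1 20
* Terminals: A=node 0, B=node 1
Reduce the network between node 0 (A) and node 1 (B) by series/parallel combination:
  Rp1 = R1 ‖ R2 (parallel, both between nodes 0 and 1) = 1/(1/40 + 1/20) = 13.33 Ω
R_eq = 13.33 Ω

Final answer: 13.33 Ω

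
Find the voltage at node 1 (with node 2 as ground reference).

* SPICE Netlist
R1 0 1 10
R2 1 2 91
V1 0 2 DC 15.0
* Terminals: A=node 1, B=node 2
Nodal analysis, taking node 2 as the 0 V reference.
Source V1 fixes V_0 = 15 V.
KCL at each unknown node (sum of currents leaving = 0; resistances in Ω):
  Node 1: (V_1 - 15)/10 + (V_1 - 0)/91 = 0
Collecting terms: 0.111 × V_1 = 1.5  =>  V_1 = 13.51 V
The requested potential is V_1 = 13.51 V.

Final answer: V_1 = 13.51 V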